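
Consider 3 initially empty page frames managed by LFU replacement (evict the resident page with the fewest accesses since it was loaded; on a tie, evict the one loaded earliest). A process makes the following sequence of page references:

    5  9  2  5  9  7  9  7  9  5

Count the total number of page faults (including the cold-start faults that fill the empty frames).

5 → miss, frames (5)
9 → miss, frames (5 9)
2 → miss, frames (5 9 2)
5 → hit
9 → hit
7 → miss, evict 2, frames (5 9 7)
9 → hit
7 → hit
9 → hit
5 → hit
Page faults: 4.

4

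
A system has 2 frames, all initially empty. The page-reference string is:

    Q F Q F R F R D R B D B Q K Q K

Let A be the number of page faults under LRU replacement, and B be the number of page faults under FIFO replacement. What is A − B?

Under LRU: F F . . F . . F . F F . F F . . → 8 faults.
Under FIFO: F F . . F . . F . F . . F F . . → 7 faults.
A − B = 8 − 7 = 1.

1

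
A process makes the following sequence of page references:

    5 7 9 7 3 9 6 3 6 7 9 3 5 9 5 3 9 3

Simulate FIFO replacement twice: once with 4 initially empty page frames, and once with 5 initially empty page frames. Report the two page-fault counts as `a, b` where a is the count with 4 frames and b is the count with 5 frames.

6, 5

4 frames: F F F . F . F . . . . . F . . . . . → 6 faults.
5 frames: F F F . F . F . . . . . . . . . . . → 5 faults.
5 < 6: adding a frame reduced faults, as is typical.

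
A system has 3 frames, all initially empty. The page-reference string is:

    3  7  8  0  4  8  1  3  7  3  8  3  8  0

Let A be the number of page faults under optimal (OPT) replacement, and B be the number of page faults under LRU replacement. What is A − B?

Under OPT: F F F F F . F . F . . . . F → 8 faults.
Under LRU: F F F F F . F F F . F . . F → 10 faults.
A − B = 8 − 10 = -2.

-2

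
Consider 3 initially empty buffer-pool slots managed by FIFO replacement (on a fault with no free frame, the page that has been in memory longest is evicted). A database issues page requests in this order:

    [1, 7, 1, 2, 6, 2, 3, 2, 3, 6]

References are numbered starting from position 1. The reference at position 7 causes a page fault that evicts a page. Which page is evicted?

7

pos 1: 1 -> fault, frames (1)
pos 2: 7 -> fault, frames (1 7)
pos 3: 1 -> hit
pos 4: 2 -> fault, frames (1 7 2)
pos 5: 6 -> fault, evict 1, frames (7 2 6)
pos 6: 2 -> hit
pos 7: 3 -> fault, evict 7, frames (2 6 3)
At position 7, page 7 is evicted.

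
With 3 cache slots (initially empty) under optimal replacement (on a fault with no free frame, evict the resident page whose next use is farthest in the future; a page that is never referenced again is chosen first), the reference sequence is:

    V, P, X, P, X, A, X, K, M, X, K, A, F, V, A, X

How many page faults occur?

V -> fault, frames (V)
P -> fault, frames (V P)
X -> fault, frames (V P X)
P -> hit
X -> hit
A -> fault, evict P, frames (V X A)
X -> hit
K -> fault, evict V, frames (X A K)
M -> fault, evict A, frames (X K M)
X -> hit
K -> hit
A -> fault, evict M, frames (X K A)
F -> fault, evict K, frames (X A F)
V -> fault, evict F, frames (X A V)
A -> hit
X -> hit
Page faults: 9.

9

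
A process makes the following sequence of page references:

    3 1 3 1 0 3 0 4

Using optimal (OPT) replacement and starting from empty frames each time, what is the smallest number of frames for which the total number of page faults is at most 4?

2

f=1: 8 faults
f=2: 4 faults
f=3: 4 faults
f=4: 4 faults
Smallest f with faults ≤ 4 is 2.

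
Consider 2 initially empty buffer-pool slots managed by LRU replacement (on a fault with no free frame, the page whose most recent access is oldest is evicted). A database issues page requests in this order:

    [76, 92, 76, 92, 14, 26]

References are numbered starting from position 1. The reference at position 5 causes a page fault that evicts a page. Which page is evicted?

76

pos 1: 76 → miss, frames (76)
pos 2: 92 → miss, frames (76 92)
pos 3: 76 → hit
pos 4: 92 → hit
pos 5: 14 → miss, evict 76, frames (92 14)
At position 5, page 76 is evicted.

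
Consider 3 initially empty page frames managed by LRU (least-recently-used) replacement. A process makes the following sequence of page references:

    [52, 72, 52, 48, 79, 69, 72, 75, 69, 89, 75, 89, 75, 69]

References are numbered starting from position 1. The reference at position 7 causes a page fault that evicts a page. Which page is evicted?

pos 1: 52 -> miss, frames [52]
pos 2: 72 -> miss, frames [52, 72]
pos 3: 52 -> hit
pos 4: 48 -> miss, frames [72, 52, 48]
pos 5: 79 -> miss, evict 72, frames [52, 48, 79]
pos 6: 69 -> miss, evict 52, frames [48, 79, 69]
pos 7: 72 -> miss, evict 48, frames [79, 69, 72]
At position 7, page 48 is evicted.

48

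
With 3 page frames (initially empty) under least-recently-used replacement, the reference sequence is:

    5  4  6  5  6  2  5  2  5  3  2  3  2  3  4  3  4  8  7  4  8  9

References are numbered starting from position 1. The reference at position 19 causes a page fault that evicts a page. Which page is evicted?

pos 1: 5 -> fault, frames (5)
pos 2: 4 -> fault, frames (5 4)
pos 3: 6 -> fault, frames (5 4 6)
pos 4: 5 -> hit
pos 5: 6 -> hit
pos 6: 2 -> fault, evict 4, frames (5 6 2)
pos 7: 5 -> hit
pos 8: 2 -> hit
pos 9: 5 -> hit
pos 10: 3 -> fault, evict 6, frames (2 5 3)
pos 11: 2 -> hit
pos 12: 3 -> hit
pos 13: 2 -> hit
pos 14: 3 -> hit
pos 15: 4 -> fault, evict 5, frames (2 3 4)
pos 16: 3 -> hit
pos 17: 4 -> hit
pos 18: 8 -> fault, evict 2, frames (3 4 8)
pos 19: 7 -> fault, evict 3, frames (4 8 7)
At position 19, page 3 is evicted.

3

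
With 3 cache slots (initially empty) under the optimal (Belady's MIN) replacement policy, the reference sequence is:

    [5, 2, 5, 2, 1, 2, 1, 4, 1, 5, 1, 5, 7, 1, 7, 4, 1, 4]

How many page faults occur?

5

5 -> fault, frames (5)
2 -> fault, frames (5 2)
5 -> hit
2 -> hit
1 -> fault, frames (5 2 1)
2 -> hit
1 -> hit
4 -> fault, evict 2, frames (5 1 4)
1 -> hit
5 -> hit
1 -> hit
5 -> hit
7 -> fault, evict 5, frames (1 4 7)
1 -> hit
7 -> hit
4 -> hit
1 -> hit
4 -> hit
Page faults: 5.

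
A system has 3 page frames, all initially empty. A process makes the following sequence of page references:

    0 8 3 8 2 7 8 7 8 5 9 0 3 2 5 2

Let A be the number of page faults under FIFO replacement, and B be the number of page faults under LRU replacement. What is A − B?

1

Under FIFO: F F F . F F F . . F F F F F F . → 12 faults.
Under LRU: F F F . F F . . . F F F F F F . → 11 faults.
A − B = 12 − 11 = 1.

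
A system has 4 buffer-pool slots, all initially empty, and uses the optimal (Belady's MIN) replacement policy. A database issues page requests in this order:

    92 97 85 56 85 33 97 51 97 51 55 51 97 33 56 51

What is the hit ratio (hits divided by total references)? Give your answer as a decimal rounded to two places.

92: fault, frames (92)
97: fault, frames (92 97)
85: fault, frames (92 97 85)
56: fault, frames (92 97 85 56)
85: hit
33: fault, evict 85, frames (92 97 56 33)
97: hit
51: fault, evict 92, frames (97 56 33 51)
97: hit
51: hit
55: fault, evict 56, frames (97 33 51 55)
51: hit
97: hit
33: hit
56: fault, evict 55, frames (97 33 51 56)
51: hit
Hits: 8 of 16 references → 8/16 = 0.5000.

0.50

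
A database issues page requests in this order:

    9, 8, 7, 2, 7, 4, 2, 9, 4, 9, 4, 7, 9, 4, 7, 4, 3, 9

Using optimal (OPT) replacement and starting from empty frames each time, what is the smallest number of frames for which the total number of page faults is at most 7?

3

f=1: 18 faults
f=2: 10 faults
f=3: 7 faults
f=4: 6 faults
f=5: 6 faults
f=6: 6 faults
Smallest f with faults ≤ 7 is 3.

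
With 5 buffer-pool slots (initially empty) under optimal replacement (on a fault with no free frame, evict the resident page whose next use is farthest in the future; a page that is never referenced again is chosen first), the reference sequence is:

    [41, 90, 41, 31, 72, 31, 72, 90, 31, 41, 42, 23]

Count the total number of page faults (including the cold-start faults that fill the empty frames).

6

41 -> fault, frames [41]
90 -> fault, frames [41, 90]
41 -> hit
31 -> fault, frames [41, 90, 31]
72 -> fault, frames [41, 90, 31, 72]
31 -> hit
72 -> hit
90 -> hit
31 -> hit
41 -> hit
42 -> fault, frames [41, 90, 31, 72, 42]
23 -> fault, evict 42, frames [41, 90, 31, 72, 23]
Page faults: 6.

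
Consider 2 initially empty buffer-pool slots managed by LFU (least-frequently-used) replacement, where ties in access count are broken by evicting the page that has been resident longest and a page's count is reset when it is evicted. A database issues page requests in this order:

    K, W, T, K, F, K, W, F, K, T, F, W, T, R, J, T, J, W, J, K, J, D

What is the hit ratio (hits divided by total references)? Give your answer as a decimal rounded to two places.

K: fault, frames (K)
W: fault, frames (K W)
T: fault, evict K, frames (W T)
K: fault, evict W, frames (T K)
F: fault, evict T, frames (K F)
K: hit
W: fault, evict F, frames (K W)
F: fault, evict W, frames (K F)
K: hit
T: fault, evict F, frames (K T)
F: fault, evict T, frames (K F)
W: fault, evict F, frames (K W)
T: fault, evict W, frames (K T)
R: fault, evict T, frames (K R)
J: fault, evict R, frames (K J)
T: fault, evict J, frames (K T)
J: fault, evict T, frames (K J)
W: fault, evict J, frames (K W)
J: fault, evict W, frames (K J)
K: hit
J: hit
D: fault, evict J, frames (K D)
Hits: 4 of 22 references → 4/22 = 0.1818.

0.18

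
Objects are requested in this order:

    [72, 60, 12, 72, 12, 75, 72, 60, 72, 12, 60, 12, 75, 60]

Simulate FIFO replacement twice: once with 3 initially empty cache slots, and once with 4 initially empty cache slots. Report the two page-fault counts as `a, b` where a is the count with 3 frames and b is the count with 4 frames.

3 frames: F F F . . F F F . F . . F . → 8 faults.
4 frames: F F F . . F . . . . . . . . → 4 faults.
4 < 8: adding a frame reduced faults, as is typical.

8, 4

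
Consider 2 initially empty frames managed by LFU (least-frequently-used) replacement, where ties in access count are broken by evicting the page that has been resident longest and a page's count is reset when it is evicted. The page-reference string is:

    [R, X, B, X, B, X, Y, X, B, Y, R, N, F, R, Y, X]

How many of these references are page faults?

11

R → fault, frames {R}
X → fault, frames {R,X}
B → fault, evict R, frames {X,B}
X → hit
B → hit
X → hit
Y → fault, evict B, frames {X,Y}
X → hit
B → fault, evict Y, frames {X,B}
Y → fault, evict B, frames {X,Y}
R → fault, evict Y, frames {X,R}
N → fault, evict R, frames {X,N}
F → fault, evict N, frames {X,F}
R → fault, evict F, frames {X,R}
Y → fault, evict R, frames {X,Y}
X → hit
Page faults: 11.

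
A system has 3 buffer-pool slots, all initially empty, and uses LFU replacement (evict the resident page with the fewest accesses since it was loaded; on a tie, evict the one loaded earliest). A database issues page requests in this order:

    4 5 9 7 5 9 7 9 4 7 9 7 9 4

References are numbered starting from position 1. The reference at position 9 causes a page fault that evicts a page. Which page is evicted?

5

pos 1: 4 → fault, frames (4)
pos 2: 5 → fault, frames (4 5)
pos 3: 9 → fault, frames (4 5 9)
pos 4: 7 → fault, evict 4, frames (5 9 7)
pos 5: 5 → hit
pos 6: 9 → hit
pos 7: 7 → hit
pos 8: 9 → hit
pos 9: 4 → fault, evict 5, frames (9 7 4)
At position 9, page 5 is evicted.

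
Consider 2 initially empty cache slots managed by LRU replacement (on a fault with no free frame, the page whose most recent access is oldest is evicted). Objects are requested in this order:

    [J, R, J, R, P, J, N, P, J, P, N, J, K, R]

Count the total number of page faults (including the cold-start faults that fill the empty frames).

J -> miss, frames [J]
R -> miss, frames [J, R]
J -> hit
R -> hit
P -> miss, evict J, frames [R, P]
J -> miss, evict R, frames [P, J]
N -> miss, evict P, frames [J, N]
P -> miss, evict J, frames [N, P]
J -> miss, evict N, frames [P, J]
P -> hit
N -> miss, evict J, frames [P, N]
J -> miss, evict P, frames [N, J]
K -> miss, evict N, frames [J, K]
R -> miss, evict J, frames [K, R]
Page faults: 11.

11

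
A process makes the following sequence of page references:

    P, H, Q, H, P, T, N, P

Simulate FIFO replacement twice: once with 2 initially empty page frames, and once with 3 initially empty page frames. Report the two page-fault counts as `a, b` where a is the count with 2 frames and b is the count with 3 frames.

7, 6

2 frames: F F F . F F F F → 7 faults.
3 frames: F F F . . F F F → 6 faults.
6 < 7: adding a frame reduced faults, as is typical.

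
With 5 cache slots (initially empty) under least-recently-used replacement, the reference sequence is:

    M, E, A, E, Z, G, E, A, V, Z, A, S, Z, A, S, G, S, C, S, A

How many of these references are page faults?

M → fault, frames [M]
E → fault, frames [M, E]
A → fault, frames [M, E, A]
E → hit
Z → fault, frames [M, A, E, Z]
G → fault, frames [M, A, E, Z, G]
E → hit
A → hit
V → fault, evict M, frames [Z, G, E, A, V]
Z → hit
A → hit
S → fault, evict G, frames [E, V, Z, A, S]
Z → hit
A → hit
S → hit
G → fault, evict E, frames [V, Z, A, S, G]
S → hit
C → fault, evict V, frames [Z, A, G, S, C]
S → hit
A → hit
Page faults: 9.

9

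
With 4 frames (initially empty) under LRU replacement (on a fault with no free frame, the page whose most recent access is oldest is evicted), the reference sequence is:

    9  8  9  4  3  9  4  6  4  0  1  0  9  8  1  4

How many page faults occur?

9: miss, frames {9}
8: miss, frames {9,8}
9: hit
4: miss, frames {8,9,4}
3: miss, frames {8,9,4,3}
9: hit
4: hit
6: miss, evict 8, frames {3,9,4,6}
4: hit
0: miss, evict 3, frames {9,6,4,0}
1: miss, evict 9, frames {6,4,0,1}
0: hit
9: miss, evict 6, frames {4,1,0,9}
8: miss, evict 4, frames {1,0,9,8}
1: hit
4: miss, evict 0, frames {9,8,1,4}
Page faults: 10.

10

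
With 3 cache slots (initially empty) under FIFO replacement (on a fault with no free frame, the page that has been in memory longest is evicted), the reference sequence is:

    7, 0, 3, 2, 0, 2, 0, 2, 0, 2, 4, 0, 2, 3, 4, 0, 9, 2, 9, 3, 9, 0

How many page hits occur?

12

7 → miss, frames [7]
0 → miss, frames [7, 0]
3 → miss, frames [7, 0, 3]
2 → miss, evict 7, frames [0, 3, 2]
0 → hit
2 → hit
0 → hit
2 → hit
0 → hit
2 → hit
4 → miss, evict 0, frames [3, 2, 4]
0 → miss, evict 3, frames [2, 4, 0]
2 → hit
3 → miss, evict 2, frames [4, 0, 3]
4 → hit
0 → hit
9 → miss, evict 4, frames [0, 3, 9]
2 → miss, evict 0, frames [3, 9, 2]
9 → hit
3 → hit
9 → hit
0 → miss, evict 3, frames [9, 2, 0]
Hits: 12.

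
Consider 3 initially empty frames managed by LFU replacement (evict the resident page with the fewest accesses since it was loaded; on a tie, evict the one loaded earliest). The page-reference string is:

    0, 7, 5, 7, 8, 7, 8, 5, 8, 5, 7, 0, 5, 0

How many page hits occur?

7

0 → fault, frames [0]
7 → fault, frames [0, 7]
5 → fault, frames [0, 7, 5]
7 → hit
8 → fault, evict 0, frames [7, 5, 8]
7 → hit
8 → hit
5 → hit
8 → hit
5 → hit
7 → hit
0 → fault, evict 5, frames [7, 8, 0]
5 → fault, evict 0, frames [7, 8, 5]
0 → fault, evict 5, frames [7, 8, 0]
Hits: 7.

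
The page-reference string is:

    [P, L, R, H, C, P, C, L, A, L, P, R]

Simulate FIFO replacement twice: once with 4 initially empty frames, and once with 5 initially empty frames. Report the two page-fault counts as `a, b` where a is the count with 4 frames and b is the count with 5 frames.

9, 7

4 frames: F F F F F F . F F . . F → 9 faults.
5 frames: F F F F F . . . F . F . → 7 faults.
7 < 9: adding a frame reduced faults, as is typical.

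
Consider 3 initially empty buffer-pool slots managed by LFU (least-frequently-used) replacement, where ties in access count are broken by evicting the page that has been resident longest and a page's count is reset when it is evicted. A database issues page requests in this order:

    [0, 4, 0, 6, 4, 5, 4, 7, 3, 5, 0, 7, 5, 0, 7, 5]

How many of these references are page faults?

0 → miss, frames [0]
4 → miss, frames [0, 4]
0 → hit
6 → miss, frames [0, 4, 6]
4 → hit
5 → miss, evict 6, frames [0, 4, 5]
4 → hit
7 → miss, evict 5, frames [0, 4, 7]
3 → miss, evict 7, frames [0, 4, 3]
5 → miss, evict 3, frames [0, 4, 5]
0 → hit
7 → miss, evict 5, frames [0, 4, 7]
5 → miss, evict 7, frames [0, 4, 5]
0 → hit
7 → miss, evict 5, frames [0, 4, 7]
5 → miss, evict 7, frames [0, 4, 5]
Page faults: 11.

11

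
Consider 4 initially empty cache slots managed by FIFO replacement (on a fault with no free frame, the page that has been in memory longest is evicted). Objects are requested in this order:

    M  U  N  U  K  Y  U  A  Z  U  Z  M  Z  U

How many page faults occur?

M → miss, frames {M}
U → miss, frames {M,U}
N → miss, frames {M,U,N}
U → hit
K → miss, frames {M,U,N,K}
Y → miss, evict M, frames {U,N,K,Y}
U → hit
A → miss, evict U, frames {N,K,Y,A}
Z → miss, evict N, frames {K,Y,A,Z}
U → miss, evict K, frames {Y,A,Z,U}
Z → hit
M → miss, evict Y, frames {A,Z,U,M}
Z → hit
U → hit
Page faults: 9.

9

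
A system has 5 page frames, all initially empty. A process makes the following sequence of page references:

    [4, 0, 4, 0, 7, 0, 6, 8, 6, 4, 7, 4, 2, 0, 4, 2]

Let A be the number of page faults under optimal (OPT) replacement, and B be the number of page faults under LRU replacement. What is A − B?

-1

Under OPT: F F . . F . F F . . . . F . . . → 6 faults.
Under LRU: F F . . F . F F . . . . F F . . → 7 faults.
A − B = 6 − 7 = -1.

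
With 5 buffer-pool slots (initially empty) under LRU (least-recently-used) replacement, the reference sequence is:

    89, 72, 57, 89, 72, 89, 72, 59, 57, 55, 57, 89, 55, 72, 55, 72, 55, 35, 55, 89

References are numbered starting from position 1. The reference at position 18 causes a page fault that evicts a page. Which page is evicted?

pos 1: 89 → miss, frames (89)
pos 2: 72 → miss, frames (89 72)
pos 3: 57 → miss, frames (89 72 57)
pos 4: 89 → hit
pos 5: 72 → hit
pos 6: 89 → hit
pos 7: 72 → hit
pos 8: 59 → miss, frames (57 89 72 59)
pos 9: 57 → hit
pos 10: 55 → miss, frames (89 72 59 57 55)
pos 11: 57 → hit
pos 12: 89 → hit
pos 13: 55 → hit
pos 14: 72 → hit
pos 15: 55 → hit
pos 16: 72 → hit
pos 17: 55 → hit
pos 18: 35 → miss, evict 59, frames (57 89 72 55 35)
At position 18, page 59 is evicted.

59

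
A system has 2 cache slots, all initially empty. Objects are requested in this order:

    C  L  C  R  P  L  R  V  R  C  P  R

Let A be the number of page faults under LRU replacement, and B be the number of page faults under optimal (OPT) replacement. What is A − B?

Under LRU: F F . F F F F F . F F F → 10 faults.
Under OPT: F F . F F . F F . F F . → 8 faults.
A − B = 10 − 8 = 2.

2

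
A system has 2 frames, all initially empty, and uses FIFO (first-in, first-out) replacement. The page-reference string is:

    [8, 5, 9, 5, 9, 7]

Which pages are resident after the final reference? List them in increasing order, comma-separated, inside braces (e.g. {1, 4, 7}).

{7, 9}

8 -> fault, frames {8}
5 -> fault, frames {8,5}
9 -> fault, evict 8, frames {5,9}
5 -> hit
9 -> hit
7 -> fault, evict 5, frames {9,7}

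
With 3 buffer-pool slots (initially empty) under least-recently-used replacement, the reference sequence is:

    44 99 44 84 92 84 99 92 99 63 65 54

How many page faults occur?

44 -> miss, frames {44}
99 -> miss, frames {44,99}
44 -> hit
84 -> miss, frames {99,44,84}
92 -> miss, evict 99, frames {44,84,92}
84 -> hit
99 -> miss, evict 44, frames {92,84,99}
92 -> hit
99 -> hit
63 -> miss, evict 84, frames {92,99,63}
65 -> miss, evict 92, frames {99,63,65}
54 -> miss, evict 99, frames {63,65,54}
Page faults: 8.

8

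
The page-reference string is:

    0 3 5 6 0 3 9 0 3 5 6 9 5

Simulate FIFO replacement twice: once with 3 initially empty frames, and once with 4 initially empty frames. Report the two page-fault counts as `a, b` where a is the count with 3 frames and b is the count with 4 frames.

3 frames: F F F F F F F . . F F . . → 9 faults.
4 frames: F F F F . . F F F F F F . → 10 faults.
10 > 9: adding a frame increased faults — Belady's anomaly.

9, 10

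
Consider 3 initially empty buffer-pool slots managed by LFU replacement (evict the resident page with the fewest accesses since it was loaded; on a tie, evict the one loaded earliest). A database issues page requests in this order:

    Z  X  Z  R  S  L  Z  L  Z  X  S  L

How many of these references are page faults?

Z: miss, frames (Z)
X: miss, frames (Z X)
Z: hit
R: miss, frames (Z X R)
S: miss, evict X, frames (Z R S)
L: miss, evict R, frames (Z S L)
Z: hit
L: hit
Z: hit
X: miss, evict S, frames (Z L X)
S: miss, evict X, frames (Z L S)
L: hit
Page faults: 7.

7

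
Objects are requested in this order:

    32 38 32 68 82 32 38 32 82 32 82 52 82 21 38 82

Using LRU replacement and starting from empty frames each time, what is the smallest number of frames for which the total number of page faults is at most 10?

f=1: 16 faults
f=2: 11 faults
f=3: 8 faults
f=4: 7 faults
f=5: 6 faults
f=6: 6 faults
Smallest f with faults ≤ 10 is 3.

3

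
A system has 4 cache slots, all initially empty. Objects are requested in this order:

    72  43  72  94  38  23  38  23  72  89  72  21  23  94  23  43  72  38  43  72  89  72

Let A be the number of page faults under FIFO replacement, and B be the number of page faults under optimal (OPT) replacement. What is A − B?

Under FIFO: F F . F F F . . F F . F . F F F F F . . F . → 14 faults.
Under OPT: F F . F F F . . . F . F . . . F . F . . F . → 10 faults.
A − B = 14 − 10 = 4.

4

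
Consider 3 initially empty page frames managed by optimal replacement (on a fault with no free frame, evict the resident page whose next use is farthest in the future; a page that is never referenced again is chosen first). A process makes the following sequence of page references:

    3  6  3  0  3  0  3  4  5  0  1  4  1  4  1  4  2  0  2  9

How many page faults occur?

3 -> miss, frames {3}
6 -> miss, frames {3,6}
3 -> hit
0 -> miss, frames {3,6,0}
3 -> hit
0 -> hit
3 -> hit
4 -> miss, evict 6, frames {3,0,4}
5 -> miss, evict 3, frames {0,4,5}
0 -> hit
1 -> miss, evict 5, frames {0,4,1}
4 -> hit
1 -> hit
4 -> hit
1 -> hit
4 -> hit
2 -> miss, evict 1, frames {0,4,2}
0 -> hit
2 -> hit
9 -> miss, evict 2, frames {0,4,9}
Page faults: 8.

8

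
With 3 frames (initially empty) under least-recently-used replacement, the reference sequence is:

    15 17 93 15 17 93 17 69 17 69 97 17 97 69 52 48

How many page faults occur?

15: fault, frames {15}
17: fault, frames {15,17}
93: fault, frames {15,17,93}
15: hit
17: hit
93: hit
17: hit
69: fault, evict 15, frames {93,17,69}
17: hit
69: hit
97: fault, evict 93, frames {17,69,97}
17: hit
97: hit
69: hit
52: fault, evict 17, frames {97,69,52}
48: fault, evict 97, frames {69,52,48}
Page faults: 7.

7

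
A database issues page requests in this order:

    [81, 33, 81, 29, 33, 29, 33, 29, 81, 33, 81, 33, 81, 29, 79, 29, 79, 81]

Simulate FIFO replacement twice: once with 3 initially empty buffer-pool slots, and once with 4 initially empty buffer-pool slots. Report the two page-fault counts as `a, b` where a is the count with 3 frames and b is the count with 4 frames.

5, 4

3 frames: F F . F . . . . . . . . . . F . . F → 5 faults.
4 frames: F F . F . . . . . . . . . . F . . . → 4 faults.
4 < 5: adding a frame reduced faults, as is typical.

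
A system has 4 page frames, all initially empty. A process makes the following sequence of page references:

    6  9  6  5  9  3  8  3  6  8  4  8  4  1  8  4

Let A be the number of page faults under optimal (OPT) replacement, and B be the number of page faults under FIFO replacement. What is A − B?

-1

Under OPT: F F . F . F F . . . F . . F . . → 7 faults.
Under FIFO: F F . F . F F . F . F . . F . . → 8 faults.
A − B = 7 − 8 = -1.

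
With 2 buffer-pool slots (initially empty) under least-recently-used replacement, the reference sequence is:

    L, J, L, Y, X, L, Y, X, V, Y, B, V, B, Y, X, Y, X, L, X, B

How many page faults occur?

L -> miss, frames (L)
J -> miss, frames (L J)
L -> hit
Y -> miss, evict J, frames (L Y)
X -> miss, evict L, frames (Y X)
L -> miss, evict Y, frames (X L)
Y -> miss, evict X, frames (L Y)
X -> miss, evict L, frames (Y X)
V -> miss, evict Y, frames (X V)
Y -> miss, evict X, frames (V Y)
B -> miss, evict V, frames (Y B)
V -> miss, evict Y, frames (B V)
B -> hit
Y -> miss, evict V, frames (B Y)
X -> miss, evict B, frames (Y X)
Y -> hit
X -> hit
L -> miss, evict Y, frames (X L)
X -> hit
B -> miss, evict L, frames (X B)
Page faults: 15.

15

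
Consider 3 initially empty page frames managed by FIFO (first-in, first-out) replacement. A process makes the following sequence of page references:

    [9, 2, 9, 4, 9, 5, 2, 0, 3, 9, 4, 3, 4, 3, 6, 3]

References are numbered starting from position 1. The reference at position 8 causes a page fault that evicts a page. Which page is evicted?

2

pos 1: 9: miss, frames [9]
pos 2: 2: miss, frames [9, 2]
pos 3: 9: hit
pos 4: 4: miss, frames [9, 2, 4]
pos 5: 9: hit
pos 6: 5: miss, evict 9, frames [2, 4, 5]
pos 7: 2: hit
pos 8: 0: miss, evict 2, frames [4, 5, 0]
At position 8, page 2 is evicted.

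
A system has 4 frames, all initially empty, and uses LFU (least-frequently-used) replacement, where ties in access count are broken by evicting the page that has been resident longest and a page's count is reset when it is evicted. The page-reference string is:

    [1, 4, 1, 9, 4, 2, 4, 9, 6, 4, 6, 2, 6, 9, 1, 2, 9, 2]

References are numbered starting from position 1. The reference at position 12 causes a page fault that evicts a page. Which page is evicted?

pos 1: 1 → miss, frames (1)
pos 2: 4 → miss, frames (1 4)
pos 3: 1 → hit
pos 4: 9 → miss, frames (1 4 9)
pos 5: 4 → hit
pos 6: 2 → miss, frames (1 4 9 2)
pos 7: 4 → hit
pos 8: 9 → hit
pos 9: 6 → miss, evict 2, frames (1 4 9 6)
pos 10: 4 → hit
pos 11: 6 → hit
pos 12: 2 → miss, evict 1, frames (4 9 6 2)
At position 12, page 1 is evicted.

1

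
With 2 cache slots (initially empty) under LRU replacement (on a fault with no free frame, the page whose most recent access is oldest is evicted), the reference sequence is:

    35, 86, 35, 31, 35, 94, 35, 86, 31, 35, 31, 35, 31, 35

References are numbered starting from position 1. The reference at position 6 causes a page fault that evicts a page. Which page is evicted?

31

pos 1: 35 → miss, frames [35]
pos 2: 86 → miss, frames [35, 86]
pos 3: 35 → hit
pos 4: 31 → miss, evict 86, frames [35, 31]
pos 5: 35 → hit
pos 6: 94 → miss, evict 31, frames [35, 94]
At position 6, page 31 is evicted.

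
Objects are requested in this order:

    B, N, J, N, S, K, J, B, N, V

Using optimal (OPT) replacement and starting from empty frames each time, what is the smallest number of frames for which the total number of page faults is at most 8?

2

f=1: 10 faults
f=2: 8 faults
f=3: 7 faults
f=4: 6 faults
f=5: 6 faults
f=6: 6 faults
Smallest f with faults ≤ 8 is 2.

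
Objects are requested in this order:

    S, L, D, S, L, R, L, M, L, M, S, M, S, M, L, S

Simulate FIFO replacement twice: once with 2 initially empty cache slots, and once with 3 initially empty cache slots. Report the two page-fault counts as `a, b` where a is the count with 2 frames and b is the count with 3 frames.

2 frames: F F F F F F . F F . F F . . F F → 12 faults.
3 frames: F F F . . F . F F . F . . . . . → 7 faults.
7 < 12: adding a frame reduced faults, as is typical.

12, 7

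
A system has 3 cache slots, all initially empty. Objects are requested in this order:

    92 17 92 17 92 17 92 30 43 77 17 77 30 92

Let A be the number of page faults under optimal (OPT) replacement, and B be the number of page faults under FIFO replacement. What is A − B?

Under OPT: F F . . . . . F F F . . . F → 6 faults.
Under FIFO: F F . . . . . F F F F . F F → 8 faults.
A − B = 6 − 8 = -2.

-2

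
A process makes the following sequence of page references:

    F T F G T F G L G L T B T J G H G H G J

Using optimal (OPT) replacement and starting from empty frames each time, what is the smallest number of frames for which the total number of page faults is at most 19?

2

f=1: 20 faults
f=2: 11 faults
f=3: 7 faults
f=4: 7 faults
f=5: 7 faults
f=6: 7 faults
f=7: 7 faults
Smallest f with faults ≤ 19 is 2.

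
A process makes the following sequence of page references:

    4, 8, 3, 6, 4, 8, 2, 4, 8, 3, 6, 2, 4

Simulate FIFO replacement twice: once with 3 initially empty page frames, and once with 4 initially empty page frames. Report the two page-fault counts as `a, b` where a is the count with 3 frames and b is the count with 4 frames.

10, 11

3 frames: F F F F F F F . . F F . F → 10 faults.
4 frames: F F F F . . F F F F F F F → 11 faults.
11 > 10: adding a frame increased faults — Belady's anomaly.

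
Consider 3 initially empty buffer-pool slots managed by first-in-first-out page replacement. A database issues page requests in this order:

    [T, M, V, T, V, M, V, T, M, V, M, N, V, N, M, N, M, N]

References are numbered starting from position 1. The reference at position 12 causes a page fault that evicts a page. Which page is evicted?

pos 1: T: fault, frames [T]
pos 2: M: fault, frames [T, M]
pos 3: V: fault, frames [T, M, V]
pos 4: T: hit
pos 5: V: hit
pos 6: M: hit
pos 7: V: hit
pos 8: T: hit
pos 9: M: hit
pos 10: V: hit
pos 11: M: hit
pos 12: N: fault, evict T, frames [M, V, N]
At position 12, page T is evicted.

T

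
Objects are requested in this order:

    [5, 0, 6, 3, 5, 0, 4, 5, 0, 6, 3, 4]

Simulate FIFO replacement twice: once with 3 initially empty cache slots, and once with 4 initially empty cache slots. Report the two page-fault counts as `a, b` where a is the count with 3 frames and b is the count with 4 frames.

9, 10

3 frames: F F F F F F F . . F F . → 9 faults.
4 frames: F F F F . . F F F F F F → 10 faults.
10 > 9: adding a frame increased faults — Belady's anomaly.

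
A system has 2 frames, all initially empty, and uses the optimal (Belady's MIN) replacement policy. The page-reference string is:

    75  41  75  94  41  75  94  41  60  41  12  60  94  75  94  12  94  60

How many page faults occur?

11

75: fault, frames {75}
41: fault, frames {75,41}
75: hit
94: fault, evict 75, frames {41,94}
41: hit
75: fault, evict 41, frames {94,75}
94: hit
41: fault, evict 75, frames {94,41}
60: fault, evict 94, frames {41,60}
41: hit
12: fault, evict 41, frames {60,12}
60: hit
94: fault, evict 60, frames {12,94}
75: fault, evict 12, frames {94,75}
94: hit
12: fault, evict 75, frames {94,12}
94: hit
60: fault, evict 12, frames {94,60}
Page faults: 11.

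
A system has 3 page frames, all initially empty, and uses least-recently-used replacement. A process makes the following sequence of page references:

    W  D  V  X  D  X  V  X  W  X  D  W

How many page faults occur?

6

W → fault, frames [W]
D → fault, frames [W, D]
V → fault, frames [W, D, V]
X → fault, evict W, frames [D, V, X]
D → hit
X → hit
V → hit
X → hit
W → fault, evict D, frames [V, X, W]
X → hit
D → fault, evict V, frames [W, X, D]
W → hit
Page faults: 6.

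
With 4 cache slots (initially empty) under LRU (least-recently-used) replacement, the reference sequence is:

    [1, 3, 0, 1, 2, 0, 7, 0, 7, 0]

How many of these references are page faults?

5

1 -> fault, frames {1}
3 -> fault, frames {1,3}
0 -> fault, frames {1,3,0}
1 -> hit
2 -> fault, frames {3,0,1,2}
0 -> hit
7 -> fault, evict 3, frames {1,2,0,7}
0 -> hit
7 -> hit
0 -> hit
Page faults: 5.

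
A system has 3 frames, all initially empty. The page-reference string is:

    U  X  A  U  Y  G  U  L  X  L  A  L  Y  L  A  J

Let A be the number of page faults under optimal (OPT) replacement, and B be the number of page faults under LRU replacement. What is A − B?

Under OPT: F F F . F F . F . . F . F . . F → 9 faults.
Under LRU: F F F . F F . F F . F . F . . F → 10 faults.
A − B = 9 − 10 = -1.

-1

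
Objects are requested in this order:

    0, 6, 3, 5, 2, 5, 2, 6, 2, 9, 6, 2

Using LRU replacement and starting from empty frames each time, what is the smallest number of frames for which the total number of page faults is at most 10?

2

f=1: 12 faults
f=2: 9 faults
f=3: 7 faults
f=4: 6 faults
f=5: 6 faults
f=6: 6 faults
Smallest f with faults ≤ 10 is 2.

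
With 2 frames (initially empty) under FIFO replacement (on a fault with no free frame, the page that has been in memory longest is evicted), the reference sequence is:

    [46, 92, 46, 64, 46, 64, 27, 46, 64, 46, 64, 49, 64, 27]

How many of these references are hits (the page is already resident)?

46 -> miss, frames (46)
92 -> miss, frames (46 92)
46 -> hit
64 -> miss, evict 46, frames (92 64)
46 -> miss, evict 92, frames (64 46)
64 -> hit
27 -> miss, evict 64, frames (46 27)
46 -> hit
64 -> miss, evict 46, frames (27 64)
46 -> miss, evict 27, frames (64 46)
64 -> hit
49 -> miss, evict 64, frames (46 49)
64 -> miss, evict 46, frames (49 64)
27 -> miss, evict 49, frames (64 27)
Hits: 4.

4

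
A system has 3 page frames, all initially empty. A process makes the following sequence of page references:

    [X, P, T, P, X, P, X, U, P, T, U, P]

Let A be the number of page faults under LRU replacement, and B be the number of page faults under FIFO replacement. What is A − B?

1

Under LRU: F F F . . . . F . F . . → 5 faults.
Under FIFO: F F F . . . . F . . . . → 4 faults.
A − B = 5 − 4 = 1.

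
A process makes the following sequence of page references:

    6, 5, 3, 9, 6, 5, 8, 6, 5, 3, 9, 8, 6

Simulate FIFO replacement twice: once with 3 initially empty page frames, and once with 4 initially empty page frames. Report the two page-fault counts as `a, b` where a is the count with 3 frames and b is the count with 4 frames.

10, 11

3 frames: F F F F F F F . . F F . F → 10 faults.
4 frames: F F F F . . F F F F F F F → 11 faults.
11 > 10: adding a frame increased faults — Belady's anomaly.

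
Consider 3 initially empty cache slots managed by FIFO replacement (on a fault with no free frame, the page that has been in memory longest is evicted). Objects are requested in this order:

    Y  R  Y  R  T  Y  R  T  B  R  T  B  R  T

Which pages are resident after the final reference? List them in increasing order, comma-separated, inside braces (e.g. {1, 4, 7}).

Y -> miss, frames (Y)
R -> miss, frames (Y R)
Y -> hit
R -> hit
T -> miss, frames (Y R T)
Y -> hit
R -> hit
T -> hit
B -> miss, evict Y, frames (R T B)
R -> hit
T -> hit
B -> hit
R -> hit
T -> hit

{B, R, T}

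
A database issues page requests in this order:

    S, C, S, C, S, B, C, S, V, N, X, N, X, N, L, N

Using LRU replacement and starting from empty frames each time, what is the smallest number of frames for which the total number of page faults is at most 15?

2

f=1: 16 faults
f=2: 9 faults
f=3: 7 faults
f=4: 7 faults
f=5: 7 faults
f=6: 7 faults
f=7: 7 faults
Smallest f with faults ≤ 15 is 2.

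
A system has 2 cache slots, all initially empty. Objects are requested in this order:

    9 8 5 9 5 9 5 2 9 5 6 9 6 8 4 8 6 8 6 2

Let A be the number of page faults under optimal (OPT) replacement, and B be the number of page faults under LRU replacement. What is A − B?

Under OPT: F F F . . . . F . F F . . F F . F . . F → 10 faults.
Under LRU: F F F F . . . F F F F F . F F . F . . F → 13 faults.
A − B = 10 − 13 = -3.

-3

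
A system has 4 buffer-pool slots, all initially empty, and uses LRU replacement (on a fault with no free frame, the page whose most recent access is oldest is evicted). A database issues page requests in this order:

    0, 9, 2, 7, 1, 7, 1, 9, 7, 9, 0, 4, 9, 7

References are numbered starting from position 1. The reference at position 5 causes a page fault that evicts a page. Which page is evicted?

pos 1: 0 → fault, frames [0]
pos 2: 9 → fault, frames [0, 9]
pos 3: 2 → fault, frames [0, 9, 2]
pos 4: 7 → fault, frames [0, 9, 2, 7]
pos 5: 1 → fault, evict 0, frames [9, 2, 7, 1]
At position 5, page 0 is evicted.

0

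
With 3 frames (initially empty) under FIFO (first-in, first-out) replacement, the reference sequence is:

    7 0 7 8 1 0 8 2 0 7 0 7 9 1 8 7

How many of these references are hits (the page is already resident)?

7 -> miss, frames [7]
0 -> miss, frames [7, 0]
7 -> hit
8 -> miss, frames [7, 0, 8]
1 -> miss, evict 7, frames [0, 8, 1]
0 -> hit
8 -> hit
2 -> miss, evict 0, frames [8, 1, 2]
0 -> miss, evict 8, frames [1, 2, 0]
7 -> miss, evict 1, frames [2, 0, 7]
0 -> hit
7 -> hit
9 -> miss, evict 2, frames [0, 7, 9]
1 -> miss, evict 0, frames [7, 9, 1]
8 -> miss, evict 7, frames [9, 1, 8]
7 -> miss, evict 9, frames [1, 8, 7]
Hits: 5.

5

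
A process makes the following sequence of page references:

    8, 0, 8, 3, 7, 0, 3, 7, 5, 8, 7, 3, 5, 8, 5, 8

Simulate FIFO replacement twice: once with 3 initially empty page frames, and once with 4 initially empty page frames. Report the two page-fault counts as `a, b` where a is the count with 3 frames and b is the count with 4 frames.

3 frames: F F . F F . . . F F . F . . . . → 7 faults.
4 frames: F F . F F . . . F F . . . . . . → 6 faults.
6 < 7: adding a frame reduced faults, as is typical.

7, 6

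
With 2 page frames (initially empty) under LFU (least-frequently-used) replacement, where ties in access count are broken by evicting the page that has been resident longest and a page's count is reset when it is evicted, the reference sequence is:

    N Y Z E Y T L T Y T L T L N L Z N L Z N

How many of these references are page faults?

N: fault, frames (N)
Y: fault, frames (N Y)
Z: fault, evict N, frames (Y Z)
E: fault, evict Y, frames (Z E)
Y: fault, evict Z, frames (E Y)
T: fault, evict E, frames (Y T)
L: fault, evict Y, frames (T L)
T: hit
Y: fault, evict L, frames (T Y)
T: hit
L: fault, evict Y, frames (T L)
T: hit
L: hit
N: fault, evict L, frames (T N)
L: fault, evict N, frames (T L)
Z: fault, evict L, frames (T Z)
N: fault, evict Z, frames (T N)
L: fault, evict N, frames (T L)
Z: fault, evict L, frames (T Z)
N: fault, evict Z, frames (T N)
Page faults: 16.

16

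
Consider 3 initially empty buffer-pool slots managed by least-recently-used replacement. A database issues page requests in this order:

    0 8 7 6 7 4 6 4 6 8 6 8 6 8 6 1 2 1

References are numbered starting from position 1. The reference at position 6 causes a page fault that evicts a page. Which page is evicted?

pos 1: 0 → miss, frames {0}
pos 2: 8 → miss, frames {0,8}
pos 3: 7 → miss, frames {0,8,7}
pos 4: 6 → miss, evict 0, frames {8,7,6}
pos 5: 7 → hit
pos 6: 4 → miss, evict 8, frames {6,7,4}
At position 6, page 8 is evicted.

8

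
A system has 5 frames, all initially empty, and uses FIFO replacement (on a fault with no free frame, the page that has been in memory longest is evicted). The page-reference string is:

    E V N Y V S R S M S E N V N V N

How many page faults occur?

E -> fault, frames (E)
V -> fault, frames (E V)
N -> fault, frames (E V N)
Y -> fault, frames (E V N Y)
V -> hit
S -> fault, frames (E V N Y S)
R -> fault, evict E, frames (V N Y S R)
S -> hit
M -> fault, evict V, frames (N Y S R M)
S -> hit
E -> fault, evict N, frames (Y S R M E)
N -> fault, evict Y, frames (S R M E N)
V -> fault, evict S, frames (R M E N V)
N -> hit
V -> hit
N -> hit
Page faults: 10.

10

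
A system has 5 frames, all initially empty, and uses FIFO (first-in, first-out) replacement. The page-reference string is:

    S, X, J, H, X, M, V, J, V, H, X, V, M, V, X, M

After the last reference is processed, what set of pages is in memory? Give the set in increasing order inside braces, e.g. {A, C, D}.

S -> miss, frames [S]
X -> miss, frames [S, X]
J -> miss, frames [S, X, J]
H -> miss, frames [S, X, J, H]
X -> hit
M -> miss, frames [S, X, J, H, M]
V -> miss, evict S, frames [X, J, H, M, V]
J -> hit
V -> hit
H -> hit
X -> hit
V -> hit
M -> hit
V -> hit
X -> hit
M -> hit

{H, J, M, V, X}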